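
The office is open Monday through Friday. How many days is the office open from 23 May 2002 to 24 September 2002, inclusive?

89 weekdays

23 May 2002 is a Thursday.
The range spans 125 days (inclusive of both endpoints).
125 = 7 × 17 + 6, so there are 17 full weeks plus 6 extra days.
Each full week contributes 5 weekdays (Mon–Fri): 17 × 5 = 85.
The 6 extra days are Thursday, Friday, Saturday, Sunday, Monday, Tuesday — 4 of them qualify.
Total: 85 + 4 = 89.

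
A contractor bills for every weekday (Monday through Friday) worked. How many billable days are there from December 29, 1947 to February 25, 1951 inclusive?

December 29, 1947 is a Monday.
That's 1155 days from start to end, counting both.
1155 = 7 × 165, so the span is exactly 165 full weeks.
Each full week contributes 5 weekdays (Mon–Fri): 165 × 5 = 825.

825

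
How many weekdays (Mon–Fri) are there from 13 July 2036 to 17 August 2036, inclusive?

25

13 July 2036 is a Sunday.
The range spans 36 days (inclusive of both endpoints).
36 = 7 × 5 + 1, so there are 5 full weeks plus 1 extra day.
Each full week contributes 5 weekdays (Mon–Fri): 5 × 5 = 25.
The 1 extra day is Sun — none qualify.
Total: 25 + 0 = 25.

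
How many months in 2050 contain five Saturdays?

A month has five Saturdays exactly when Saturday falls within its first (length − 28) days.
Jan: 31 days, starts Sat → 5 of Sat, Sun, Mon ✓
Feb: 28 days, starts Tue → 5 of (none)
Mar: 31 days, starts Tue → 5 of Tue, Wed, Thu
Apr: 30 days, starts Fri → 5 of Fri, Sat ✓
May: 31 days, starts Sun → 5 of Sun, Mon, Tue
Jun: 30 days, starts Wed → 5 of Wed, Thu
Jul: 31 days, starts Fri → 5 of Fri, Sat, Sun ✓
Aug: 31 days, starts Mon → 5 of Mon, Tue, Wed
Sep: 30 days, starts Thu → 5 of Thu, Fri
Oct: 31 days, starts Sat → 5 of Sat, Sun, Mon ✓
Nov: 30 days, starts Tue → 5 of Tue, Wed
Dec: 31 days, starts Thu → 5 of Thu, Fri, Sat ✓
Months with five Saturdays: Jan, Apr, Jul, Oct, Dec.

5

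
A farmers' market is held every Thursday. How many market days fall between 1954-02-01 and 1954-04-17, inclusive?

1954-02-01 is a Monday.
The range spans 76 days (inclusive of both endpoints).
76 = 7 × 10 + 6, so there are 10 full weeks plus 6 extra days.
Each full week contributes one Thursday: 10 so far.
The 6 extra days are Monday, Tuesday, Wednesday, Thursday, Friday, Saturday — 1 of them qualifies.
Total: 10 + 1 = 11.

11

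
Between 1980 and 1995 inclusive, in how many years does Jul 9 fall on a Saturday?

Day of week of July 9 in each year:
1980: Wed, 1981: Thu, 1982: Fri, 1983: Sat ✓, 1984: Mon, 1985: Tue, 1986: Wed, 1987: Thu, 1988: Sat ✓, 1989: Sun, 1990: Mon, 1991: Tue, 1992: Thu, 1993: Fri, 1994: Sat ✓, 1995: Sun
Saturdays: 1983, 1988, 1994.

3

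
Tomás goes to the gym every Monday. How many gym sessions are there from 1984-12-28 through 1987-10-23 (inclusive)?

147

1984-12-28 is a Friday.
From 1984-12-28 to 1987-10-23 is 1030 days inclusive.
1030 = 7 × 147 + 1, so there are 147 full weeks plus 1 extra day.
Each full week contributes one Monday: 147 so far.
The 1 extra day is Fri — none qualify.
Total: 147 + 0 = 147.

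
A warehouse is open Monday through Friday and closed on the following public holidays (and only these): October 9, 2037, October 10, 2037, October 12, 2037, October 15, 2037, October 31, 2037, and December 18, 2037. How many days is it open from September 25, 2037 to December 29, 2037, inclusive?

September 25, 2037 is a Friday.
That's 96 days from start to end, counting both.
96 = 7 × 13 + 5, so there are 13 full weeks plus 5 extra days.
Each full week contributes 5 weekdays (Mon–Fri): 13 × 5 = 65.
The 5 extra days are Fri, Sat, Sun, Mon, Tue — 3 of them qualify.
Total: 65 + 3 = 68.
Holidays: October 9, 2037 (Fri); October 10, 2037 (Sat); October 12, 2037 (Mon); October 15, 2037 (Thu); October 31, 2037 (Sat); December 18, 2037 (Fri).
4 of the 6 holidays fall on weekdays; the rest are weekends and were already excluded.
Business days: 68 − 4 = 64.

64 business days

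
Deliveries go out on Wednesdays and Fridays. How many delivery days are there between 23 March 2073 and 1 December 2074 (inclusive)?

177

23 March 2073 is a Thursday.
From 23 March 2073 to 1 December 2074 is 619 days inclusive.
619 = 7 × 88 + 3, so there are 88 full weeks plus 3 extra days.
Each full week contributes 2 days from the set (Wed, Fri): 88 × 2 = 176.
The 3 extra days are Thu, Fri, Sat — 1 of them qualifies.
Total: 176 + 1 = 177.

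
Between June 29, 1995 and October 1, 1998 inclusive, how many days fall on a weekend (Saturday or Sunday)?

340

June 29, 1995 is a Thursday.
That's 1191 days from start to end, counting both.
1191 = 7 × 170 + 1, so there are 170 full weeks plus 1 extra day.
Each full week contributes 2 weekend days (Sat, Sun): 170 × 2 = 340.
The 1 extra day is Thursday — none qualify.
Total: 340 + 0 = 340.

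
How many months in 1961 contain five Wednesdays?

4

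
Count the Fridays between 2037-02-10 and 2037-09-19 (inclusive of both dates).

2037-02-10 is a Tuesday.
The range spans 222 days (inclusive of both endpoints).
222 = 7 × 31 + 5, so there are 31 full weeks plus 5 extra days.
Each full week contributes one Friday: 31 so far.
The 5 extra days are Tuesday, Wednesday, Thursday, Friday, Saturday — 1 of them qualifies.
Total: 31 + 1 = 32.

32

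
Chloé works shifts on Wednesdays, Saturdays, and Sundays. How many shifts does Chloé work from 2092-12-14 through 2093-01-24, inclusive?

18

2092-12-14 is a Sunday.
From 2092-12-14 to 2093-01-24 is 42 days inclusive.
42 = 7 × 6, so the span is exactly 6 full weeks.
Each full week contributes 3 days from the set (Wed, Sat, Sun): 6 × 3 = 18.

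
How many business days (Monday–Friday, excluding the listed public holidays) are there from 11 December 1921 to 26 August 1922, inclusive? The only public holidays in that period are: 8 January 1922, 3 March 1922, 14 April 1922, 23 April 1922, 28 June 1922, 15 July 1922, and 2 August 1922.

11 December 1921 is a Sunday.
The range spans 259 days (inclusive of both endpoints).
259 = 7 × 37, so the span is exactly 37 full weeks.
Each full week contributes 5 weekdays (Mon–Fri): 37 × 5 = 185.
Holidays: 8 January 1922 (Sun); 3 March 1922 (Fri); 14 April 1922 (Fri); 23 April 1922 (Sun); 28 June 1922 (Wed); 15 July 1922 (Sat); 2 August 1922 (Wed).
4 of the 7 holidays fall on weekdays; the rest are weekends and were already excluded.
Business days: 185 − 4 = 181.

181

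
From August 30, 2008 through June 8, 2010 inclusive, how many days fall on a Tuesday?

August 30, 2008 is a Saturday.
The range spans 648 days (inclusive of both endpoints).
648 = 7 × 92 + 4, so there are 92 full weeks plus 4 extra days.
Each full week contributes one Tuesday: 92 so far.
The 4 extra days are Sat, Sun, Mon, Tue — 1 of them qualifies.
Total: 92 + 1 = 93.

93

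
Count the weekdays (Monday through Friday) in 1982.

1 January 1982 is a Friday.
That's 365 days from start to end, counting both.
365 = 7 × 52 + 1, so there are 52 full weeks plus 1 extra day.
Each full week contributes 5 weekdays (Mon–Fri): 52 × 5 = 260.
The 1 extra day is Fri — 1 of them qualifies.
Total: 260 + 1 = 261.

261 weekdays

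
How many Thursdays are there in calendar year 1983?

52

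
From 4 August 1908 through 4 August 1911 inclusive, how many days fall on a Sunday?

156

4 August 1908 is a Tuesday.
From 4 August 1908 to 4 August 1911 is 1096 days inclusive.
1096 = 7 × 156 + 4, so there are 156 full weeks plus 4 extra days.
Each full week contributes one Sunday: 156 so far.
The 4 extra days are Tue, Wed, Thu, Fri — none qualify.
Total: 156 + 0 = 156.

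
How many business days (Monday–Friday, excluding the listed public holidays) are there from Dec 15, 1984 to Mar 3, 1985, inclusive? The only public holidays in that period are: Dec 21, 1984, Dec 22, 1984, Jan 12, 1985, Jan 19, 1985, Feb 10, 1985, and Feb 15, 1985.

Dec 15, 1984 is a Saturday.
From Dec 15, 1984 to Mar 3, 1985 is 79 days inclusive.
79 = 7 × 11 + 2, so there are 11 full weeks plus 2 extra days.
Each full week contributes 5 weekdays (Mon–Fri): 11 × 5 = 55.
The 2 extra days are Sat, Sun — none qualify.
Total: 55 + 0 = 55.
Holidays: Dec 21, 1984 (Fri); Dec 22, 1984 (Sat); Jan 12, 1985 (Sat); Jan 19, 1985 (Sat); Feb 10, 1985 (Sun); Feb 15, 1985 (Fri).
2 of the 6 holidays fall on weekdays; the rest are weekends and were already excluded.
Business days: 55 − 2 = 53.

53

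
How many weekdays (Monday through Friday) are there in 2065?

2065-01-01 is a Thursday.
That's 365 days from start to end, counting both.
365 = 7 × 52 + 1, so there are 52 full weeks plus 1 extra day.
Each full week contributes 5 weekdays (Mon–Fri): 52 × 5 = 260.
The 1 extra day is Thursday — 1 of them qualifies.
Total: 260 + 1 = 261.

261 weekdays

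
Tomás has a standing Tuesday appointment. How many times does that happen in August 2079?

5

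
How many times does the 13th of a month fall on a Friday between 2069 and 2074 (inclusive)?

Friday-the-13ths by year:
2069: Sep, Dec
2070: Jun
2071: Feb, Mar, Nov
2072: May
2073: Jan, Oct
2074: Apr, Jul

11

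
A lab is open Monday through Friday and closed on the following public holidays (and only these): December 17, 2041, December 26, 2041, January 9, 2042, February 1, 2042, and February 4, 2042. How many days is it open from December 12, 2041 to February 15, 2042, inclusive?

December 12, 2041 is a Thursday.
The range spans 66 days (inclusive of both endpoints).
66 = 7 × 9 + 3, so there are 9 full weeks plus 3 extra days.
Each full week contributes 5 weekdays (Mon–Fri): 9 × 5 = 45.
The 3 extra days are Thursday, Friday, Saturday — 2 of them qualify.
Total: 45 + 2 = 47.
Holidays: December 17, 2041 (Tue); December 26, 2041 (Thu); January 9, 2042 (Thu); February 1, 2042 (Sat); February 4, 2042 (Tue).
4 of the 5 holidays fall on weekdays; the rest are weekends and were already excluded.
Business days: 47 − 4 = 43.

43 working days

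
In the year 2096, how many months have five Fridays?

4

A month has five Fridays exactly when Friday falls within its first (length − 28) days.
Jan: 31 days, starts Sun → 5 of Sun, Mon, Tue
Feb: 29 days, starts Wed → 5 of Wed
Mar: 31 days, starts Thu → 5 of Thu, Fri, Sat ✓
Apr: 30 days, starts Sun → 5 of Sun, Mon
May: 31 days, starts Tue → 5 of Tue, Wed, Thu
Jun: 30 days, starts Fri → 5 of Fri, Sat ✓
Jul: 31 days, starts Sun → 5 of Sun, Mon, Tue
Aug: 31 days, starts Wed → 5 of Wed, Thu, Fri ✓
Sep: 30 days, starts Sat → 5 of Sat, Sun
Oct: 31 days, starts Mon → 5 of Mon, Tue, Wed
Nov: 30 days, starts Thu → 5 of Thu, Fri ✓
Dec: 31 days, starts Sat → 5 of Sat, Sun, Mon
Months with five Fridays: Mar, Jun, Aug, Nov.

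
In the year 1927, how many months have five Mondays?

4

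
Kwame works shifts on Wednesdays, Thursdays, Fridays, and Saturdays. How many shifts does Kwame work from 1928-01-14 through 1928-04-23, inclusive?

1928-01-14 is a Saturday.
That's 101 days from start to end, counting both.
101 = 7 × 14 + 3, so there are 14 full weeks plus 3 extra days.
Each full week contributes 4 days from the set (Wed, Thu, Fri, Sat): 14 × 4 = 56.
The 3 extra days are Sat, Sun, Mon — 1 of them qualifies.
Total: 56 + 1 = 57.

57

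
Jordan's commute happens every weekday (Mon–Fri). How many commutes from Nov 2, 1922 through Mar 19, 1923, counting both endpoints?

Nov 2, 1922 is a Thursday.
From Nov 2, 1922 to Mar 19, 1923 is 138 days inclusive.
138 = 7 × 19 + 5, so there are 19 full weeks plus 5 extra days.
Each full week contributes 5 weekdays (Mon–Fri): 19 × 5 = 95.
The 5 extra days are Thursday, Friday, Saturday, Sunday, Monday — 3 of them qualify.
Total: 95 + 3 = 98.

98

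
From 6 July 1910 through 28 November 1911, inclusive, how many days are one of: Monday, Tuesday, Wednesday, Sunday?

6 July 1910 is a Wednesday.
That's 511 days from start to end, counting both.
511 = 7 × 73, so the span is exactly 73 full weeks.
Each full week contributes 4 days from the set (Mon, Tue, Wed, Sun): 73 × 4 = 292.
Total: 292.

292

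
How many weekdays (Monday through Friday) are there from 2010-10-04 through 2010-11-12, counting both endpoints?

30

2010-10-04 is a Monday.
That's 40 days from start to end, counting both.
40 = 7 × 5 + 5, so there are 5 full weeks plus 5 extra days.
Each full week contributes 5 weekdays (Mon–Fri): 5 × 5 = 25.
The 5 extra days are Monday, Tuesday, Wednesday, Thursday, Friday — 5 of them qualify.
Total: 25 + 5 = 30.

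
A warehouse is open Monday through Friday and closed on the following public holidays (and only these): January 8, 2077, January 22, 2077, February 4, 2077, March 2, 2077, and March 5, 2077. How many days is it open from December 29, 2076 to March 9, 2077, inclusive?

46

December 29, 2076 is a Tuesday.
From December 29, 2076 to March 9, 2077 is 71 days inclusive.
71 = 7 × 10 + 1, so there are 10 full weeks plus 1 extra day.
Each full week contributes 5 weekdays (Mon–Fri): 10 × 5 = 50.
The 1 extra day is Tuesday — 1 of them qualifies.
Total: 50 + 1 = 51.
Holidays: January 8, 2077 (Fri); January 22, 2077 (Fri); February 4, 2077 (Thu); March 2, 2077 (Tue); March 5, 2077 (Fri).
All 5 holidays fall on weekdays, so subtract 5.
Business days: 51 − 5 = 46.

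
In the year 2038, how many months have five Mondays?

4

A month has five Mondays exactly when Monday falls within its first (length − 28) days.
Jan: 31 days, starts Fri → 5 of Fri, Sat, Sun
Feb: 28 days, starts Mon → 5 of (none)
Mar: 31 days, starts Mon → 5 of Mon, Tue, Wed ✓
Apr: 30 days, starts Thu → 5 of Thu, Fri
May: 31 days, starts Sat → 5 of Sat, Sun, Mon ✓
Jun: 30 days, starts Tue → 5 of Tue, Wed
Jul: 31 days, starts Thu → 5 of Thu, Fri, Sat
Aug: 31 days, starts Sun → 5 of Sun, Mon, Tue ✓
Sep: 30 days, starts Wed → 5 of Wed, Thu
Oct: 31 days, starts Fri → 5 of Fri, Sat, Sun
Nov: 30 days, starts Mon → 5 of Mon, Tue ✓
Dec: 31 days, starts Wed → 5 of Wed, Thu, Fri
Months with five Mondays: Mar, May, Aug, Nov.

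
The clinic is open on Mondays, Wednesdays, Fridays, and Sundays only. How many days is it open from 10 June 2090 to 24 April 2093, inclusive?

600

10 June 2090 is a Saturday.
From 10 June 2090 to 24 April 2093 is 1050 days inclusive.
1050 = 7 × 150, so the span is exactly 150 full weeks.
Each full week contributes 4 days from the set (Mon, Wed, Fri, Sun): 150 × 4 = 600.
Total: 600.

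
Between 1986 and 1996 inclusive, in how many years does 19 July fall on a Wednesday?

Day of week of July 19 in each year:
1986: Sat, 1987: Sun, 1988: Tue, 1989: Wed ✓, 1990: Thu, 1991: Fri, 1992: Sun, 1993: Mon, 1994: Tue, 1995: Wed ✓, 1996: Fri
Wednesdays: 1989, 1995.

2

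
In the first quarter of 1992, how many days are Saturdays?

13

1992-01-01 is a Wednesday.
That's 91 days from start to end, counting both.
91 = 7 × 13, so the span is exactly 13 full weeks.
Each full week contributes one Saturday: 13 so far.
Total: 13.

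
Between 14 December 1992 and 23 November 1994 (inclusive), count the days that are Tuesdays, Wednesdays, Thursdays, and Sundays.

406

14 December 1992 is a Monday.
From 14 December 1992 to 23 November 1994 is 710 days inclusive.
710 = 7 × 101 + 3, so there are 101 full weeks plus 3 extra days.
Each full week contributes 4 days from the set (Tue, Wed, Thu, Sun): 101 × 4 = 404.
The 3 extra days are Mon, Tue, Wed — 2 of them qualify.
Total: 404 + 2 = 406.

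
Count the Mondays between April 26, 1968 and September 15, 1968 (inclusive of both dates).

April 26, 1968 is a Friday.
The range spans 143 days (inclusive of both endpoints).
143 = 7 × 20 + 3, so there are 20 full weeks plus 3 extra days.
Each full week contributes one Monday: 20 so far.
The 3 extra days are Friday, Saturday, Sunday — none qualify.
Total: 20 + 0 = 20.

20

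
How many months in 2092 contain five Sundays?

A month has five Sundays exactly when Sunday falls within its first (length − 28) days.
Jan: 31 days, starts Tue → 5 of Tue, Wed, Thu
Feb: 29 days, starts Fri → 5 of Fri
Mar: 31 days, starts Sat → 5 of Sat, Sun, Mon ✓
Apr: 30 days, starts Tue → 5 of Tue, Wed
May: 31 days, starts Thu → 5 of Thu, Fri, Sat
Jun: 30 days, starts Sun → 5 of Sun, Mon ✓
Jul: 31 days, starts Tue → 5 of Tue, Wed, Thu
Aug: 31 days, starts Fri → 5 of Fri, Sat, Sun ✓
Sep: 30 days, starts Mon → 5 of Mon, Tue
Oct: 31 days, starts Wed → 5 of Wed, Thu, Fri
Nov: 30 days, starts Sat → 5 of Sat, Sun ✓
Dec: 31 days, starts Mon → 5 of Mon, Tue, Wed
Months with five Sundays: Mar, Jun, Aug, Nov.

4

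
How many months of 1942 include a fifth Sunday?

4

A month has five Sundays exactly when Sunday falls within its first (length − 28) days.
Jan: 31 days, starts Thu → 5 of Thu, Fri, Sat
Feb: 28 days, starts Sun → 5 of (none)
Mar: 31 days, starts Sun → 5 of Sun, Mon, Tue ✓
Apr: 30 days, starts Wed → 5 of Wed, Thu
May: 31 days, starts Fri → 5 of Fri, Sat, Sun ✓
Jun: 30 days, starts Mon → 5 of Mon, Tue
Jul: 31 days, starts Wed → 5 of Wed, Thu, Fri
Aug: 31 days, starts Sat → 5 of Sat, Sun, Mon ✓
Sep: 30 days, starts Tue → 5 of Tue, Wed
Oct: 31 days, starts Thu → 5 of Thu, Fri, Sat
Nov: 30 days, starts Sun → 5 of Sun, Mon ✓
Dec: 31 days, starts Tue → 5 of Tue, Wed, Thu
Months with five Sundays: Mar, May, Aug, Nov.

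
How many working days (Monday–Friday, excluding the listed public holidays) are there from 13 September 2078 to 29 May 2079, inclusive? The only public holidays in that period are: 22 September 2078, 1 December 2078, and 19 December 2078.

13 September 2078 is a Tuesday.
From 13 September 2078 to 29 May 2079 is 259 days inclusive.
259 = 7 × 37, so the span is exactly 37 full weeks.
Each full week contributes 5 weekdays (Mon–Fri): 37 × 5 = 185.
Holidays: 22 September 2078 (Thu); 1 December 2078 (Thu); 19 December 2078 (Mon).
All 3 holidays fall on weekdays, so subtract 3.
Business days: 185 − 3 = 182.

182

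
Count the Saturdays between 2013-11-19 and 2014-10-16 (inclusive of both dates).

2013-11-19 is a Tuesday.
That's 332 days from start to end, counting both.
332 = 7 × 47 + 3, so there are 47 full weeks plus 3 extra days.
Each full week contributes one Saturday: 47 so far.
The 3 extra days are Tue, Wed, Thu — none qualify.
Total: 47 + 0 = 47.

47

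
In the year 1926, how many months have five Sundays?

4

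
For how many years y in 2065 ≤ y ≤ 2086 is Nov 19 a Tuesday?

Day of week of November 19 in each year:
2065: Thu, 2066: Fri, 2067: Sat, 2068: Mon, 2069: Tue ✓, 2070: Wed, 2071: Thu, 2072: Sat, 2073: Sun, 2074: Mon, 2075: Tue ✓, 2076: Thu, 2077: Fri, 2078: Sat, 2079: Sun, 2080: Tue ✓, 2081: Wed, 2082: Thu, 2083: Fri, 2084: Sun, 2085: Mon, 2086: Tue ✓
Tuesdays: 2069, 2075, 2080, 2086.

4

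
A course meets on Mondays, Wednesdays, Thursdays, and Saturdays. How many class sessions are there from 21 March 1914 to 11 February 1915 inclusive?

188

21 March 1914 is a Saturday.
That's 328 days from start to end, counting both.
328 = 7 × 46 + 6, so there are 46 full weeks plus 6 extra days.
Each full week contributes 4 days from the set (Mon, Wed, Thu, Sat): 46 × 4 = 184.
The 6 extra days are Saturday, Sunday, Monday, Tuesday, Wednesday, Thursday — 4 of them qualify.
Total: 184 + 4 = 188.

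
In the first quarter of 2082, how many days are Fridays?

1 January 2082 is a Thursday.
The range spans 90 days (inclusive of both endpoints).
90 = 7 × 12 + 6, so there are 12 full weeks plus 6 extra days.
Each full week contributes one Friday: 12 so far.
The 6 extra days are Thursday, Friday, Saturday, Sunday, Monday, Tuesday — 1 of them qualifies.
Total: 12 + 1 = 13.

13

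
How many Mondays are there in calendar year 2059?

52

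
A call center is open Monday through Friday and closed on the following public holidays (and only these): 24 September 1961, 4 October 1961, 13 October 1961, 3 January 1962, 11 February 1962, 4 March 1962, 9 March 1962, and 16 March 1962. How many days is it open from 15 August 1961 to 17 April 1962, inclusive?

15 August 1961 is a Tuesday.
The range spans 246 days (inclusive of both endpoints).
246 = 7 × 35 + 1, so there are 35 full weeks plus 1 extra day.
Each full week contributes 5 weekdays (Mon–Fri): 35 × 5 = 175.
The 1 extra day is Tue — 1 of them qualifies.
Total: 175 + 1 = 176.
Holidays: 24 September 1961 (Sun); 4 October 1961 (Wed); 13 October 1961 (Fri); 3 January 1962 (Wed); 11 February 1962 (Sun); 4 March 1962 (Sun); 9 March 1962 (Fri); 16 March 1962 (Fri).
5 of the 8 holidays fall on weekdays; the rest are weekends and were already excluded.
Business days: 176 − 5 = 171.

171 working days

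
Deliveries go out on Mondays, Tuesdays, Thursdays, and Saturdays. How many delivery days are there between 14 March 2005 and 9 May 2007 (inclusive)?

450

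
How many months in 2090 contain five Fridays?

A month has five Fridays exactly when Friday falls within its first (length − 28) days.
Jan: 31 days, starts Sun → 5 of Sun, Mon, Tue
Feb: 28 days, starts Wed → 5 of (none)
Mar: 31 days, starts Wed → 5 of Wed, Thu, Fri ✓
Apr: 30 days, starts Sat → 5 of Sat, Sun
May: 31 days, starts Mon → 5 of Mon, Tue, Wed
Jun: 30 days, starts Thu → 5 of Thu, Fri ✓
Jul: 31 days, starts Sat → 5 of Sat, Sun, Mon
Aug: 31 days, starts Tue → 5 of Tue, Wed, Thu
Sep: 30 days, starts Fri → 5 of Fri, Sat ✓
Oct: 31 days, starts Sun → 5 of Sun, Mon, Tue
Nov: 30 days, starts Wed → 5 of Wed, Thu
Dec: 31 days, starts Fri → 5 of Fri, Sat, Sun ✓
Months with five Fridays: Mar, Jun, Sep, Dec.

4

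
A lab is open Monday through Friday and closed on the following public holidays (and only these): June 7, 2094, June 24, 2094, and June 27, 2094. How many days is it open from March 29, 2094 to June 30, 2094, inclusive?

March 29, 2094 is a Monday.
That's 94 days from start to end, counting both.
94 = 7 × 13 + 3, so there are 13 full weeks plus 3 extra days.
Each full week contributes 5 weekdays (Mon–Fri): 13 × 5 = 65.
The 3 extra days are Monday, Tuesday, Wednesday — 3 of them qualify.
Total: 65 + 3 = 68.
Holidays: June 7, 2094 (Mon); June 24, 2094 (Thu); June 27, 2094 (Sun).
2 of the 3 holidays fall on weekdays; the rest are weekends and were already excluded.
Business days: 68 − 2 = 66.

66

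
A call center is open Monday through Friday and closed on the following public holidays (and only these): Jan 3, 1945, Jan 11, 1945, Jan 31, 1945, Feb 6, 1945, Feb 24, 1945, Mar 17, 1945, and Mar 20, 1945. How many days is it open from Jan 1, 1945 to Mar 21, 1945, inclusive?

53

Jan 1, 1945 is a Monday.
That's 80 days from start to end, counting both.
80 = 7 × 11 + 3, so there are 11 full weeks plus 3 extra days.
Each full week contributes 5 weekdays (Mon–Fri): 11 × 5 = 55.
The 3 extra days are Mon, Tue, Wed — 3 of them qualify.
Total: 55 + 3 = 58.
Holidays: Jan 3, 1945 (Wed); Jan 11, 1945 (Thu); Jan 31, 1945 (Wed); Feb 6, 1945 (Tue); Feb 24, 1945 (Sat); Mar 17, 1945 (Sat); Mar 20, 1945 (Tue).
5 of the 7 holidays fall on weekdays; the rest are weekends and were already excluded.
Business days: 58 − 5 = 53.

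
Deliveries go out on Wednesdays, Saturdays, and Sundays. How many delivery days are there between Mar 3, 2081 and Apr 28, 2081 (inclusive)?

Mar 3, 2081 is a Monday.
That's 57 days from start to end, counting both.
57 = 7 × 8 + 1, so there are 8 full weeks plus 1 extra day.
Each full week contributes 3 days from the set (Wed, Sat, Sun): 8 × 3 = 24.
The 1 extra day is Monday — none qualify.
Total: 24 + 0 = 24.

24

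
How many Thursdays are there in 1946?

1 January 1946 is a Tuesday.
From 1 January 1946 to 31 December 1946 is 365 days inclusive.
365 = 7 × 52 + 1, so there are 52 full weeks plus 1 extra day.
Each full week contributes one Thursday: 52 so far.
The 1 extra day is Tue — none qualify.
Total: 52 + 0 = 52.

52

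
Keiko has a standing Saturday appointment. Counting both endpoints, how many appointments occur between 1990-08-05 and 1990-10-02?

8 Saturdays

1990-08-05 is a Sunday.
From 1990-08-05 to 1990-10-02 is 59 days inclusive.
59 = 7 × 8 + 3, so there are 8 full weeks plus 3 extra days.
Each full week contributes one Saturday: 8 so far.
The 3 extra days are Sun, Mon, Tue — none qualify.
Total: 8 + 0 = 8.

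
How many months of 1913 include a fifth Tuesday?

4

A month has five Tuesdays exactly when Tuesday falls within its first (length − 28) days.
Jan: 31 days, starts Wed → 5 of Wed, Thu, Fri
Feb: 28 days, starts Sat → 5 of (none)
Mar: 31 days, starts Sat → 5 of Sat, Sun, Mon
Apr: 30 days, starts Tue → 5 of Tue, Wed ✓
May: 31 days, starts Thu → 5 of Thu, Fri, Sat
Jun: 30 days, starts Sun → 5 of Sun, Mon
Jul: 31 days, starts Tue → 5 of Tue, Wed, Thu ✓
Aug: 31 days, starts Fri → 5 of Fri, Sat, Sun
Sep: 30 days, starts Mon → 5 of Mon, Tue ✓
Oct: 31 days, starts Wed → 5 of Wed, Thu, Fri
Nov: 30 days, starts Sat → 5 of Sat, Sun
Dec: 31 days, starts Mon → 5 of Mon, Tue, Wed ✓
Months with five Tuesdays: Apr, Jul, Sep, Dec.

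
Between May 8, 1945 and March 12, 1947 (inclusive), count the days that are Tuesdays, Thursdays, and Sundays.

289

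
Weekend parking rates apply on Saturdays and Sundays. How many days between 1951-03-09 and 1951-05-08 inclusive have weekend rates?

18

1951-03-09 is a Friday.
From 1951-03-09 to 1951-05-08 is 61 days inclusive.
61 = 7 × 8 + 5, so there are 8 full weeks plus 5 extra days.
Each full week contributes 2 weekend days (Sat, Sun): 8 × 2 = 16.
The 5 extra days are Fri, Sat, Sun, Mon, Tue — 2 of them qualify.
Total: 16 + 2 = 18.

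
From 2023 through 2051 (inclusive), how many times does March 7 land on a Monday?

Day of week of March 7 in each year:
2023: Tue, 2024: Thu, 2025: Fri, 2026: Sat, 2027: Sun, 2028: Tue, 2029: Wed, 2030: Thu, 2031: Fri, 2032: Sun, 2033: Mon ✓, 2034: Tue, 2035: Wed, 2036: Fri, 2037: Sat, 2038: Sun, 2039: Mon ✓, 2040: Wed, 2041: Thu, 2042: Fri, 2043: Sat, 2044: Mon ✓, 2045: Tue, 2046: Wed, 2047: Thu, 2048: Sat, 2049: Sun, 2050: Mon ✓, 2051: Tue
Mondays: 2033, 2039, 2044, 2050.

4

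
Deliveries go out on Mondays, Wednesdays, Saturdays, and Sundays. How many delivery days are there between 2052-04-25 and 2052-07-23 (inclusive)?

51

2052-04-25 is a Thursday.
That's 90 days from start to end, counting both.
90 = 7 × 12 + 6, so there are 12 full weeks plus 6 extra days.
Each full week contributes 4 days from the set (Mon, Wed, Sat, Sun): 12 × 4 = 48.
The 6 extra days are Thursday, Friday, Saturday, Sunday, Monday, Tuesday — 3 of them qualify.
Total: 48 + 3 = 51.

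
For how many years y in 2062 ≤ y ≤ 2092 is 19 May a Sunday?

Day of week of May 19 in each year:
2062: Fri, 2063: Sat, 2064: Mon, 2065: Tue, 2066: Wed, 2067: Thu, 2068: Sat, 2069: Sun ✓, 2070: Mon, 2071: Tue, 2072: Thu, 2073: Fri, 2074: Sat, 2075: Sun ✓, 2076: Tue, 2077: Wed, 2078: Thu, 2079: Fri, 2080: Sun ✓, 2081: Mon, 2082: Tue, 2083: Wed, 2084: Fri, 2085: Sat, 2086: Sun ✓, 2087: Mon, 2088: Wed, 2089: Thu, 2090: Fri, 2091: Sat, 2092: Mon
Sundays: 2069, 2075, 2080, 2086.

4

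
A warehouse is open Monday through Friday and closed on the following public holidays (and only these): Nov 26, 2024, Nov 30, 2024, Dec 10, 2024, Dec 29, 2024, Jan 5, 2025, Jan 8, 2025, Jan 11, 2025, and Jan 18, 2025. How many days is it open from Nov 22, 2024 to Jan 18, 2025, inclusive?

38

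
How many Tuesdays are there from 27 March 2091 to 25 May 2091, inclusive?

9

27 March 2091 is a Tuesday.
That's 60 days from start to end, counting both.
60 = 7 × 8 + 4, so there are 8 full weeks plus 4 extra days.
Each full week contributes one Tuesday: 8 so far.
The 4 extra days are Tuesday, Wednesday, Thursday, Friday — 1 of them qualifies.
Total: 8 + 1 = 9.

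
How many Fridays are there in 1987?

52

1 January 1987 is a Thursday.
From 1 January 1987 to 31 December 1987 is 365 days inclusive.
365 = 7 × 52 + 1, so there are 52 full weeks plus 1 extra day.
Each full week contributes one Friday: 52 so far.
The 1 extra day is Thursday — none qualify.
Total: 52 + 0 = 52.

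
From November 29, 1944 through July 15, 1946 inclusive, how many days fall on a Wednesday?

85 Wednesdays

November 29, 1944 is a Wednesday.
The range spans 594 days (inclusive of both endpoints).
594 = 7 × 84 + 6, so there are 84 full weeks plus 6 extra days.
Each full week contributes one Wednesday: 84 so far.
The 6 extra days are Wednesday, Thursday, Friday, Saturday, Sunday, Monday — 1 of them qualifies.
Total: 84 + 1 = 85.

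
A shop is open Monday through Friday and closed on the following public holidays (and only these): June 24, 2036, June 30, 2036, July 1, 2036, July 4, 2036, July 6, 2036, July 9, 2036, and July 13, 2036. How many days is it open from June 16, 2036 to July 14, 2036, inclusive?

16

June 16, 2036 is a Monday.
From June 16, 2036 to July 14, 2036 is 29 days inclusive.
29 = 7 × 4 + 1, so there are 4 full weeks plus 1 extra day.
Each full week contributes 5 weekdays (Mon–Fri): 4 × 5 = 20.
The 1 extra day is Monday — 1 of them qualifies.
Total: 20 + 1 = 21.
Holidays: June 24, 2036 (Tue); June 30, 2036 (Mon); July 1, 2036 (Tue); July 4, 2036 (Fri); July 6, 2036 (Sun); July 9, 2036 (Wed); July 13, 2036 (Sun).
5 of the 7 holidays fall on weekdays; the rest are weekends and were already excluded.
Business days: 21 − 5 = 16.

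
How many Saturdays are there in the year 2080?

52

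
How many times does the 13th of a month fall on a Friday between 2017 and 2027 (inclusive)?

19

Friday-the-13ths by year:
2017: Jan, Oct
2018: Apr, Jul
2019: Sep, Dec
2020: Mar, Nov
2021: Aug
2022: May
2023: Jan, Oct
2024: Sep, Dec
2025: Jun
2026: Feb, Mar, Nov
2027: Aug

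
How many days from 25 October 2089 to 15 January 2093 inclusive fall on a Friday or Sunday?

336

25 October 2089 is a Tuesday.
That's 1179 days from start to end, counting both.
1179 = 7 × 168 + 3, so there are 168 full weeks plus 3 extra days.
Each full week contributes 2 days from the set (Fri, Sun): 168 × 2 = 336.
The 3 extra days are Tue, Wed, Thu — none qualify.
Total: 336 + 0 = 336.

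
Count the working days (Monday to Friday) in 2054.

261

2054-01-01 is a Thursday.
That's 365 days from start to end, counting both.
365 = 7 × 52 + 1, so there are 52 full weeks plus 1 extra day.
Each full week contributes 5 weekdays (Mon–Fri): 52 × 5 = 260.
The 1 extra day is Thu — 1 of them qualifies.
Total: 260 + 1 = 261.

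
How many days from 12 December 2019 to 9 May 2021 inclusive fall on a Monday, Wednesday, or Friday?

12 December 2019 is a Thursday.
From 12 December 2019 to 9 May 2021 is 515 days inclusive.
515 = 7 × 73 + 4, so there are 73 full weeks plus 4 extra days.
Each full week contributes 3 days from the set (Mon, Wed, Fri): 73 × 3 = 219.
The 4 extra days are Thu, Fri, Sat, Sun — 1 of them qualifies.
Total: 219 + 1 = 220.

220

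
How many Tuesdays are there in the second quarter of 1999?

13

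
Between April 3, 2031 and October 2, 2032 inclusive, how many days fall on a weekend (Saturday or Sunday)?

157

April 3, 2031 is a Thursday.
That's 549 days from start to end, counting both.
549 = 7 × 78 + 3, so there are 78 full weeks plus 3 extra days.
Each full week contributes 2 weekend days (Sat, Sun): 78 × 2 = 156.
The 3 extra days are Thursday, Friday, Saturday — 1 of them qualifies.
Total: 156 + 1 = 157.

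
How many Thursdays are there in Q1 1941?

13

January 1, 1941 is a Wednesday.
The range spans 90 days (inclusive of both endpoints).
90 = 7 × 12 + 6, so there are 12 full weeks plus 6 extra days.
Each full week contributes one Thursday: 12 so far.
The 6 extra days are Wed, Thu, Fri, Sat, Sun, Mon — 1 of them qualifies.
Total: 12 + 1 = 13.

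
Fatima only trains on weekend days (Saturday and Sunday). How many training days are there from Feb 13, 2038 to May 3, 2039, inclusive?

Feb 13, 2038 is a Saturday.
The range spans 445 days (inclusive of both endpoints).
445 = 7 × 63 + 4, so there are 63 full weeks plus 4 extra days.
Each full week contributes 2 weekend days (Sat, Sun): 63 × 2 = 126.
The 4 extra days are Sat, Sun, Mon, Tue — 2 of them qualify.
Total: 126 + 2 = 128.

128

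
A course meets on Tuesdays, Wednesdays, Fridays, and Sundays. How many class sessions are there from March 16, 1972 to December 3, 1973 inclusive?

358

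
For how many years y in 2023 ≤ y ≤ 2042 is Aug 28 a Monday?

3

Day of week of August 28 in each year:
2023: Mon ✓, 2024: Wed, 2025: Thu, 2026: Fri, 2027: Sat, 2028: Mon ✓, 2029: Tue, 2030: Wed, 2031: Thu, 2032: Sat, 2033: Sun, 2034: Mon ✓, 2035: Tue, 2036: Thu, 2037: Fri, 2038: Sat, 2039: Sun, 2040: Tue, 2041: Wed, 2042: Thu
Mondays: 2023, 2028, 2034.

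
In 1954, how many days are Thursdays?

1 January 1954 is a Friday.
That's 365 days from start to end, counting both.
365 = 7 × 52 + 1, so there are 52 full weeks plus 1 extra day.
Each full week contributes one Thursday: 52 so far.
The 1 extra day is Friday — none qualify.
Total: 52 + 0 = 52.

52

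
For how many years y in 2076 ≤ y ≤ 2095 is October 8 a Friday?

Day of week of October 8 in each year:
2076: Thu, 2077: Fri ✓, 2078: Sat, 2079: Sun, 2080: Tue, 2081: Wed, 2082: Thu, 2083: Fri ✓, 2084: Sun, 2085: Mon, 2086: Tue, 2087: Wed, 2088: Fri ✓, 2089: Sat, 2090: Sun, 2091: Mon, 2092: Wed, 2093: Thu, 2094: Fri ✓, 2095: Sat
Fridays: 2077, 2083, 2088, 2094.

4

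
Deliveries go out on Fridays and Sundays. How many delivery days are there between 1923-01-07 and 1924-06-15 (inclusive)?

1923-01-07 is a Sunday.
That's 526 days from start to end, counting both.
526 = 7 × 75 + 1, so there are 75 full weeks plus 1 extra day.
Each full week contributes 2 days from the set (Fri, Sun): 75 × 2 = 150.
The 1 extra day is Sunday — 1 of them qualifies.
Total: 150 + 1 = 151.

151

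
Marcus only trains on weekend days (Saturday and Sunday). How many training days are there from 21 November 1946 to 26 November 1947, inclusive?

21 November 1946 is a Thursday.
The range spans 371 days (inclusive of both endpoints).
371 = 7 × 53, so the span is exactly 53 full weeks.
Each full week contributes 2 weekend days (Sat, Sun): 53 × 2 = 106.
Total: 106.

106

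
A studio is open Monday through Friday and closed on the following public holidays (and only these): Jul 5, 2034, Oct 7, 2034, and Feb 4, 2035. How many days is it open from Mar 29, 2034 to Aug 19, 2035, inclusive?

Mar 29, 2034 is a Wednesday.
The range spans 509 days (inclusive of both endpoints).
509 = 7 × 72 + 5, so there are 72 full weeks plus 5 extra days.
Each full week contributes 5 weekdays (Mon–Fri): 72 × 5 = 360.
The 5 extra days are Wednesday, Thursday, Friday, Saturday, Sunday — 3 of them qualify.
Total: 360 + 3 = 363.
Holidays: Jul 5, 2034 (Wed); Oct 7, 2034 (Sat); Feb 4, 2035 (Sun).
1 of the 3 holidays fall on weekdays; the rest are weekends and were already excluded.
Business days: 363 − 1 = 362.

362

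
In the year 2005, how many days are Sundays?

52

2005-01-01 is a Saturday.
From 2005-01-01 to 2005-12-31 is 365 days inclusive.
365 = 7 × 52 + 1, so there are 52 full weeks plus 1 extra day.
Each full week contributes one Sunday: 52 so far.
The 1 extra day is Sat — none qualify.
Total: 52 + 0 = 52.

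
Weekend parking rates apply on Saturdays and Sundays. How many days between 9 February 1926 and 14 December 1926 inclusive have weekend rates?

9 February 1926 is a Tuesday.
That's 309 days from start to end, counting both.
309 = 7 × 44 + 1, so there are 44 full weeks plus 1 extra day.
Each full week contributes 2 weekend days (Sat, Sun): 44 × 2 = 88.
The 1 extra day is Tuesday — none qualify.
Total: 88 + 0 = 88.

88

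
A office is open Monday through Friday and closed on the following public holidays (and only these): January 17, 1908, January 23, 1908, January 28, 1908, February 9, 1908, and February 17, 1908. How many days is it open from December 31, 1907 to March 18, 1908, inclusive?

53

December 31, 1907 is a Tuesday.
The range spans 79 days (inclusive of both endpoints).
79 = 7 × 11 + 2, so there are 11 full weeks plus 2 extra days.
Each full week contributes 5 weekdays (Mon–Fri): 11 × 5 = 55.
The 2 extra days are Tuesday, Wednesday — 2 of them qualify.
Total: 55 + 2 = 57.
Holidays: January 17, 1908 (Fri); January 23, 1908 (Thu); January 28, 1908 (Tue); February 9, 1908 (Sun); February 17, 1908 (Mon).
4 of the 5 holidays fall on weekdays; the rest are weekends and were already excluded.
Business days: 57 − 4 = 53.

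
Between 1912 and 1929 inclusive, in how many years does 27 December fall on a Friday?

Day of week of December 27 in each year:
1912: Fri ✓, 1913: Sat, 1914: Sun, 1915: Mon, 1916: Wed, 1917: Thu, 1918: Fri ✓, 1919: Sat, 1920: Mon, 1921: Tue, 1922: Wed, 1923: Thu, 1924: Sat, 1925: Sun, 1926: Mon, 1927: Tue, 1928: Thu, 1929: Fri ✓
Fridays: 1912, 1918, 1929.

3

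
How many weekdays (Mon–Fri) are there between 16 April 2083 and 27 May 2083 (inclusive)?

30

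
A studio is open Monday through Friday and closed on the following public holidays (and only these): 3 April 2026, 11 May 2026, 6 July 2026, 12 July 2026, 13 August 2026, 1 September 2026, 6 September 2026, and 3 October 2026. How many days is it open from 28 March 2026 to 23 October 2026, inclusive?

28 March 2026 is a Saturday.
The range spans 210 days (inclusive of both endpoints).
210 = 7 × 30, so the span is exactly 30 full weeks.
Each full week contributes 5 weekdays (Mon–Fri): 30 × 5 = 150.
Total: 150.
Holidays: 3 April 2026 (Fri); 11 May 2026 (Mon); 6 July 2026 (Mon); 12 July 2026 (Sun); 13 August 2026 (Thu); 1 September 2026 (Tue); 6 September 2026 (Sun); 3 October 2026 (Sat).
5 of the 8 holidays fall on weekdays; the rest are weekends and were already excluded.
Business days: 150 − 5 = 145.

145 business days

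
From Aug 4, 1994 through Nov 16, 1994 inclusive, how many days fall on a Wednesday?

15 Wednesdays

Aug 4, 1994 is a Thursday.
The range spans 105 days (inclusive of both endpoints).
105 = 7 × 15, so the span is exactly 15 full weeks.
Each full week contributes one Wednesday: 15 so far.
Total: 15.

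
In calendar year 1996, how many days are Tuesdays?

January 1, 1996 is a Monday.
That's 366 days from start to end, counting both.
366 = 7 × 52 + 2, so there are 52 full weeks plus 2 extra days.
Each full week contributes one Tuesday: 52 so far.
The 2 extra days are Mon, Tue — 1 of them qualifies.
Total: 52 + 1 = 53.

53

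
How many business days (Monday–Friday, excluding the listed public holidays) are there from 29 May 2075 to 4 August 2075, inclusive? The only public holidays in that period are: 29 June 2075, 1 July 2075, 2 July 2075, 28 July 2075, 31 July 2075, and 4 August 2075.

45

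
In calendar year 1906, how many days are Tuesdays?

52

1906-01-01 is a Monday.
The range spans 365 days (inclusive of both endpoints).
365 = 7 × 52 + 1, so there are 52 full weeks plus 1 extra day.
Each full week contributes one Tuesday: 52 so far.
The 1 extra day is Monday — none qualify.
Total: 52 + 0 = 52.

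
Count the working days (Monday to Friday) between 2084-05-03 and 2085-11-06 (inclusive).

395

2084-05-03 is a Wednesday.
The range spans 553 days (inclusive of both endpoints).
553 = 7 × 79, so the span is exactly 79 full weeks.
Each full week contributes 5 weekdays (Mon–Fri): 79 × 5 = 395.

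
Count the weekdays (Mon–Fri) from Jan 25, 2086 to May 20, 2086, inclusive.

82

Jan 25, 2086 is a Friday.
That's 116 days from start to end, counting both.
116 = 7 × 16 + 4, so there are 16 full weeks plus 4 extra days.
Each full week contributes 5 weekdays (Mon–Fri): 16 × 5 = 80.
The 4 extra days are Fri, Sat, Sun, Mon — 2 of them qualify.
Total: 80 + 2 = 82.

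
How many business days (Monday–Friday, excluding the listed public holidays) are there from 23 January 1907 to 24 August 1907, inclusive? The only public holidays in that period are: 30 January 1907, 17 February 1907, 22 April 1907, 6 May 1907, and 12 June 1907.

23 January 1907 is a Wednesday.
From 23 January 1907 to 24 August 1907 is 214 days inclusive.
214 = 7 × 30 + 4, so there are 30 full weeks plus 4 extra days.
Each full week contributes 5 weekdays (Mon–Fri): 30 × 5 = 150.
The 4 extra days are Wed, Thu, Fri, Sat — 3 of them qualify.
Total: 150 + 3 = 153.
Holidays: 30 January 1907 (Wed); 17 February 1907 (Sun); 22 April 1907 (Mon); 6 May 1907 (Mon); 12 June 1907 (Wed).
4 of the 5 holidays fall on weekdays; the rest are weekends and were already excluded.
Business days: 153 − 4 = 149.

149 business days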